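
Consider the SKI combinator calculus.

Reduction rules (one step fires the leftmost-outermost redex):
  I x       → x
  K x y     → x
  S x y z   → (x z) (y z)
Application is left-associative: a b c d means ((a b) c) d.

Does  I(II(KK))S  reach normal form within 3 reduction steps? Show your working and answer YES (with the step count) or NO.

Answer: NO — after 3 steps the term is KKS, not yet normal

Reduction:
  start: I(II(KK))S
  [1] II(KK)S
  [2] I(KK)S
  [3] KKS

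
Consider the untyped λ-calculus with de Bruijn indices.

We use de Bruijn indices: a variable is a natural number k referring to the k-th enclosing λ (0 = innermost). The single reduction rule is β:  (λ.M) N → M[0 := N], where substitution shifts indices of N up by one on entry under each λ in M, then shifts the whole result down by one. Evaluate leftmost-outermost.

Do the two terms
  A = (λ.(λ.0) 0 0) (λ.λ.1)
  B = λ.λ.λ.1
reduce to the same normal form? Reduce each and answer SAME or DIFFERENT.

Answer: SAME — A ⇓ λ.λ.λ.1, B ⇓ λ.λ.λ.1

Derivation:
Term A:
  start: (λ.(λ.0) 0 0) (λ.λ.1)
  →1  (λ.0) (λ.λ.1) (λ.λ.1)
  →2  (λ.λ.1) (λ.λ.1)
  →3  λ.λ.λ.1

Term B:
  start: λ.λ.λ.1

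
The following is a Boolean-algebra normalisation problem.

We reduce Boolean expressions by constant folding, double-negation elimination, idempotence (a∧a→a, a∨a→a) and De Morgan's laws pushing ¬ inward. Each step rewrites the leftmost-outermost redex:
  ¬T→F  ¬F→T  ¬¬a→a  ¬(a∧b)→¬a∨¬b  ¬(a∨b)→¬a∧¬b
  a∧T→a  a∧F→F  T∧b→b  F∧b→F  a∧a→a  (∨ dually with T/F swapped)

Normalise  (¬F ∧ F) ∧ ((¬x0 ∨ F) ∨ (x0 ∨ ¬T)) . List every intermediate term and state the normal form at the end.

  start: (¬F ∧ F) ∧ ((¬x0 ∨ F) ∨ (x0 ∨ ¬T))
  step 1: F ∧ ((¬x0 ∨ F) ∨ (x0 ∨ ¬T))
  step 2: F

Answer: normal form = F  (in 2 steps)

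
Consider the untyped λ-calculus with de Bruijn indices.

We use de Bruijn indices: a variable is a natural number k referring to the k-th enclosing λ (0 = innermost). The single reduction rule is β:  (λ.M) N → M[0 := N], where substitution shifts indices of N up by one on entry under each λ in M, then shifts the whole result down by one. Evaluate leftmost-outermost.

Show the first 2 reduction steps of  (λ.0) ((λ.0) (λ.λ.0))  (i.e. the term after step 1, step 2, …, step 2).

  start: (λ.0) ((λ.0) (λ.λ.0))
  step 1: (λ.0) (λ.λ.0)
  step 2: λ.λ.0

Answer: after 2 steps: λ.λ.0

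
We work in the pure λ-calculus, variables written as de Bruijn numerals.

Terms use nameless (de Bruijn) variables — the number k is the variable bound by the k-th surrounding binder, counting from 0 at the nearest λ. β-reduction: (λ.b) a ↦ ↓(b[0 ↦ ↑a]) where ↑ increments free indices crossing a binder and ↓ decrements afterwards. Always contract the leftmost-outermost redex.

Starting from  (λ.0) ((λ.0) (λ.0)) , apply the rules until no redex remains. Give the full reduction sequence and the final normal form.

  start: (λ.0) ((λ.0) (λ.0))
  →1  (λ.0) (λ.0)
  →2  λ.0

Answer: normal form = λ.0  (in 2 steps)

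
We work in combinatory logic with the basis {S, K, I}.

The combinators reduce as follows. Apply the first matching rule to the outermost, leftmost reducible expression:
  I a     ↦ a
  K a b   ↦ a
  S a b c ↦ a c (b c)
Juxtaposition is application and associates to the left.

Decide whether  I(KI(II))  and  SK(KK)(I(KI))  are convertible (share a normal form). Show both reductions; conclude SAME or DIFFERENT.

Term A:
  start: I(KI(II))
  →1  KI(II)
  →2  I

Term B:
  start: SK(KK)(I(KI))
  →1  K(I(KI))(KK(I(KI)))
  →2  I(KI)
  →3  KI

Answer: DIFFERENT — A ⇓ I, B ⇓ KI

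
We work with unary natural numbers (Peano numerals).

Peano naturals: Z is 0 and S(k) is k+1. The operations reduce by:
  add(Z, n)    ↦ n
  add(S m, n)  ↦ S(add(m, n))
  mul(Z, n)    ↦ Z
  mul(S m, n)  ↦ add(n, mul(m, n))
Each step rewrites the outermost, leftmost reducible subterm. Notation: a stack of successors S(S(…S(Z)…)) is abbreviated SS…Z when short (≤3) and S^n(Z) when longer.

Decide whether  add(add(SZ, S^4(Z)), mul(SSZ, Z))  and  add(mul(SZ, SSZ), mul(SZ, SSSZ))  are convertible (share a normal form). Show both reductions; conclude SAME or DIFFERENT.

Term A:
  start: add(add(SZ, S^4(Z)), mul(SSZ, Z))
  [1] add(S(add(Z, S^4(Z))), mul(SSZ, Z))
  [2] S(add(add(Z, S^4(Z)), mul(SSZ, Z)))
  [3] S(add(S^4(Z), mul(SSZ, Z)))
  [4] S(S(add(SSSZ, mul(SSZ, Z))))
  [5] S(S(S(add(SSZ, mul(SSZ, Z)))))
  [6] S(S(S(S(add(SZ, mul(SSZ, Z))))))
  [7] S(S(S(S(S(add(Z, mul(SSZ, Z)))))))
  [8] S(S(S(S(S(mul(SSZ, Z))))))
  [9] S(S(S(S(S(add(Z, mul(SZ, Z)))))))
  [10] S(S(S(S(S(mul(SZ, Z))))))
  [11] S(S(S(S(S(add(Z, mul(Z, Z)))))))
  [12] S(S(S(S(S(mul(Z, Z))))))
  [13] S^5(Z)

Term B:
  start: add(mul(SZ, SSZ), mul(SZ, SSSZ))
  [1] add(add(SSZ, mul(Z, SSZ)), mul(SZ, SSSZ))
  [2] add(S(add(SZ, mul(Z, SSZ))), mul(SZ, SSSZ))
  [3] S(add(add(SZ, mul(Z, SSZ)), mul(SZ, SSSZ)))
  [4] S(add(S(add(Z, mul(Z, SSZ))), mul(SZ, SSSZ)))
  [5] S(S(add(add(Z, mul(Z, SSZ)), mul(SZ, SSSZ))))
  [6] S(S(add(mul(Z, SSZ), mul(SZ, SSSZ))))
  [7] S(S(add(Z, mul(SZ, SSSZ))))
  [8] S(S(mul(SZ, SSSZ)))
  [9] S(S(add(SSSZ, mul(Z, SSSZ))))
  [10] S(S(S(add(SSZ, mul(Z, SSSZ)))))
  [11] S(S(S(S(add(SZ, mul(Z, SSSZ))))))
  [12] S(S(S(S(S(add(Z, mul(Z, SSSZ)))))))
  [13] S(S(S(S(S(mul(Z, SSSZ))))))
  [14] S^5(Z)

Answer: SAME — A ⇓ S^5(Z), B ⇓ S^5(Z)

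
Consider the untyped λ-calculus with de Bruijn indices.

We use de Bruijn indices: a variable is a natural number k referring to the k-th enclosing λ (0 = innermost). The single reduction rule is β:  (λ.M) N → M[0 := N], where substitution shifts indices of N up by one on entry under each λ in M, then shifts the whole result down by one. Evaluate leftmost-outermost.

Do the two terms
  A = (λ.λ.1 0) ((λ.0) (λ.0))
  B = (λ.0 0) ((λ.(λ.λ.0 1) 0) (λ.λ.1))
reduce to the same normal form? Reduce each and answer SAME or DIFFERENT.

Answer: DIFFERENT — A ⇓ λ.0, B ⇓ λ.λ.λ.1

Reduction:
Term A:
  start: (λ.λ.1 0) ((λ.0) (λ.0))
  step 1: λ.(λ.0) (λ.0) 0
  step 2: λ.(λ.0) 0
  step 3: λ.0

Term B:
  start: (λ.0 0) ((λ.(λ.λ.0 1) 0) (λ.λ.1))
  step 1: (λ.(λ.λ.0 1) 0) (λ.λ.1) ((λ.(λ.λ.0 1) 0) (λ.λ.1))
  step 2: (λ.λ.0 1) (λ.λ.1) ((λ.(λ.λ.0 1) 0) (λ.λ.1))
  step 3: (λ.0 (λ.λ.1)) ((λ.(λ.λ.0 1) 0) (λ.λ.1))
  step 4: (λ.(λ.λ.0 1) 0) (λ.λ.1) (λ.λ.1)
  step 5: (λ.λ.0 1) (λ.λ.1) (λ.λ.1)
  step 6: (λ.0 (λ.λ.1)) (λ.λ.1)
  step 7: (λ.λ.1) (λ.λ.1)
  step 8: λ.λ.λ.1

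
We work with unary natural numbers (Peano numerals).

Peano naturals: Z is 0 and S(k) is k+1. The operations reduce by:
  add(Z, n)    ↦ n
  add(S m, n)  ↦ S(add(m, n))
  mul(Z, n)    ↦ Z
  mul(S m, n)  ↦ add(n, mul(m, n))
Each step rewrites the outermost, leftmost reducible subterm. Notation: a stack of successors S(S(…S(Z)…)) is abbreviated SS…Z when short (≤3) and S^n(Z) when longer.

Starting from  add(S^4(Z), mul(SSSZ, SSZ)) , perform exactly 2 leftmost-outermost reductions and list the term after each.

  start: add(S^4(Z), mul(SSSZ, SSZ))
  [1] S(add(SSSZ, mul(SSSZ, SSZ)))
  [2] S(S(add(SSZ, mul(SSSZ, SSZ))))

Answer: after 2 steps: S(S(add(SSZ, mul(SSSZ, SSZ))))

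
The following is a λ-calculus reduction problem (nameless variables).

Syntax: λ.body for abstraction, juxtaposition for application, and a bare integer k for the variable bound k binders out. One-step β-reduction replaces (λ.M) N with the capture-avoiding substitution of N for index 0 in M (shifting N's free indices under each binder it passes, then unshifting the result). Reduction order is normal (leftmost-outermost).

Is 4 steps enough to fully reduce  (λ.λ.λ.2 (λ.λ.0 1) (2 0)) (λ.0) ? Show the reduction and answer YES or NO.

Answer: YES — reaches normal form λ.λ.λ.0 1 in 4 ≤ 4 steps

Derivation:
  start: (λ.λ.λ.2 (λ.λ.0 1) (2 0)) (λ.0)
  step 1: λ.λ.(λ.0) (λ.λ.0 1) ((λ.0) 0)
  step 2: λ.λ.(λ.λ.0 1) ((λ.0) 0)
  step 3: λ.λ.λ.0 ((λ.0) 1)
  step 4: λ.λ.λ.0 1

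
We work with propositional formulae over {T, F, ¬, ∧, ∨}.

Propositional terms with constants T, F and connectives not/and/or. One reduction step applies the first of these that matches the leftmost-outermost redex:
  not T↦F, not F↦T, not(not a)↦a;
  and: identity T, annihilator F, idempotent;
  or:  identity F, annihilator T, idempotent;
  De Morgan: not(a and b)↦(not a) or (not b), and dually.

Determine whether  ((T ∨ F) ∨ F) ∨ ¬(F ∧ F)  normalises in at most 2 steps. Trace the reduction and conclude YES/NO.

Answer: NO — after 2 steps the term is T ∨ ¬(F ∧ F), not yet normal

Reduction:
  start: ((T ∨ F) ∨ F) ∨ ¬(F ∧ F)
  [1] (T ∨ F) ∨ ¬(F ∧ F)
  [2] T ∨ ¬(F ∧ F)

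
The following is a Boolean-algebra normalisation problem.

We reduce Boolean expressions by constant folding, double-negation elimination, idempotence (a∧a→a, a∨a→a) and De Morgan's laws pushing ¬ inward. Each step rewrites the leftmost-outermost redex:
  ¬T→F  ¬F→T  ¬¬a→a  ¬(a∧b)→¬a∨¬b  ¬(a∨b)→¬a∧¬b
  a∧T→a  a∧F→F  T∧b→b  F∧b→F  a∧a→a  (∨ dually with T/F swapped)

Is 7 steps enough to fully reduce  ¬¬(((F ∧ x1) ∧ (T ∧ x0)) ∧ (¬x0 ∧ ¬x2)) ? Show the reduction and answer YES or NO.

  start: ¬¬(((F ∧ x1) ∧ (T ∧ x0)) ∧ (¬x0 ∧ ¬x2))
  step 1: ((F ∧ x1) ∧ (T ∧ x0)) ∧ (¬x0 ∧ ¬x2)
  step 2: (F ∧ (T ∧ x0)) ∧ (¬x0 ∧ ¬x2)
  step 3: F ∧ (¬x0 ∧ ¬x2)
  step 4: F

Answer: YES — reaches normal form F in 4 ≤ 7 steps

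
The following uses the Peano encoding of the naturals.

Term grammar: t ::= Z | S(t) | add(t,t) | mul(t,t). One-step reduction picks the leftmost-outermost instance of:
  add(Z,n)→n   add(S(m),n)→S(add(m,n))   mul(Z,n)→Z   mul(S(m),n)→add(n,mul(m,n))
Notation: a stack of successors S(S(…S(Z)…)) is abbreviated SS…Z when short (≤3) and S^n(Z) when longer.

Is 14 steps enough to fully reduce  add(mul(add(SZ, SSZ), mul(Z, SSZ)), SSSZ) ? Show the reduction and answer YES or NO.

Answer: YES — reaches normal form SSSZ in 13 ≤ 14 steps

Derivation:
  start: add(mul(add(SZ, SSZ), mul(Z, SSZ)), SSSZ)
  →1  add(mul(S(add(Z, SSZ)), mul(Z, SSZ)), SSSZ)
  →2  add(add(mul(Z, SSZ), mul(add(Z, SSZ), mul(Z, SSZ))), SSSZ)
  →3  add(add(Z, mul(add(Z, SSZ), mul(Z, SSZ))), SSSZ)
  →4  add(mul(add(Z, SSZ), mul(Z, SSZ)), SSSZ)
  →5  add(mul(SSZ, mul(Z, SSZ)), SSSZ)
  →6  add(add(mul(Z, SSZ), mul(SZ, mul(Z, SSZ))), SSSZ)
  →7  add(add(Z, mul(SZ, mul(Z, SSZ))), SSSZ)
  →8  add(mul(SZ, mul(Z, SSZ)), SSSZ)
  →9  add(add(mul(Z, SSZ), mul(Z, mul(Z, SSZ))), SSSZ)
  →10  add(add(Z, mul(Z, mul(Z, SSZ))), SSSZ)
  →11  add(mul(Z, mul(Z, SSZ)), SSSZ)
  →12  add(Z, SSSZ)
  →13  SSSZ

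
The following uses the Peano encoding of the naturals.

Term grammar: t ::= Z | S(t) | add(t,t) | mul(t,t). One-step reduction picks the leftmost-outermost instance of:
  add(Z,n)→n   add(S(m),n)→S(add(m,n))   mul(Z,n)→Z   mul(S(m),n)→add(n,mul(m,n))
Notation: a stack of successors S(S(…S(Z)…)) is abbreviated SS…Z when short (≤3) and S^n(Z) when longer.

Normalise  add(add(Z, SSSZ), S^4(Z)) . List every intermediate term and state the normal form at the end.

Answer: normal form = S^7(Z)  (in 5 steps)

Working:
  start: add(add(Z, SSSZ), S^4(Z))
  step 1: add(SSSZ, S^4(Z))
  step 2: S(add(SSZ, S^4(Z)))
  step 3: S(S(add(SZ, S^4(Z))))
  step 4: S(S(S(add(Z, S^4(Z)))))
  step 5: S^7(Z)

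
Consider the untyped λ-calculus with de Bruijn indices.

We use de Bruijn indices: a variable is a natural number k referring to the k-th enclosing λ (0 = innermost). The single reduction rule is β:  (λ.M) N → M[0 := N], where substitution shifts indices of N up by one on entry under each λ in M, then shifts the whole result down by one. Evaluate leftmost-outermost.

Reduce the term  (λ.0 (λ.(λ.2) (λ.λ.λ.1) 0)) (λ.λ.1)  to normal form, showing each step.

Answer: normal form = λ.λ.λ.1  (in 4 steps)

Derivation:
  start: (λ.0 (λ.(λ.2) (λ.λ.λ.1) 0)) (λ.λ.1)
  step 1: (λ.λ.1) (λ.(λ.λ.λ.1) (λ.λ.λ.1) 0)
  step 2: λ.λ.(λ.λ.λ.1) (λ.λ.λ.1) 0
  step 3: λ.λ.(λ.λ.1) 0
  step 4: λ.λ.λ.1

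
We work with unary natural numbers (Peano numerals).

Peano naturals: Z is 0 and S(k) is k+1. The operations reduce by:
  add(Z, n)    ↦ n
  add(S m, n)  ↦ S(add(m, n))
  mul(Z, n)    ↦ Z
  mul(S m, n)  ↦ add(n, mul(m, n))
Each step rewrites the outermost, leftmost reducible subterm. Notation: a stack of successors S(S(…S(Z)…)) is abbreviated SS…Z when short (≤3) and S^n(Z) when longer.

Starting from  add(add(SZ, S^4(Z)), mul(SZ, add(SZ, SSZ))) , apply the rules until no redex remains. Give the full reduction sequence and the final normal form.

Answer: normal form = S^8(Z)  (in 16 steps)

Reduction:
  start: add(add(SZ, S^4(Z)), mul(SZ, add(SZ, SSZ)))
  →1  add(S(add(Z, S^4(Z))), mul(SZ, add(SZ, SSZ)))
  →2  S(add(add(Z, S^4(Z)), mul(SZ, add(SZ, SSZ))))
  →3  S(add(S^4(Z), mul(SZ, add(SZ, SSZ))))
  →4  S(S(add(SSSZ, mul(SZ, add(SZ, SSZ)))))
  →5  S(S(S(add(SSZ, mul(SZ, add(SZ, SSZ))))))
  →6  S(S(S(S(add(SZ, mul(SZ, add(SZ, SSZ)))))))
  →7  S(S(S(S(S(add(Z, mul(SZ, add(SZ, SSZ))))))))
  →8  S(S(S(S(S(mul(SZ, add(SZ, SSZ)))))))
  →9  S(S(S(S(S(add(add(SZ, SSZ), mul(Z, add(SZ, SSZ))))))))
  →10  S(S(S(S(S(add(S(add(Z, SSZ)), mul(Z, add(SZ, SSZ))))))))
  →11  S(S(S(S(S(S(add(add(Z, SSZ), mul(Z, add(SZ, SSZ)))))))))
  →12  S(S(S(S(S(S(add(SSZ, mul(Z, add(SZ, SSZ)))))))))
  →13  S(S(S(S(S(S(S(add(SZ, mul(Z, add(SZ, SSZ))))))))))
  →14  S(S(S(S(S(S(S(S(add(Z, mul(Z, add(SZ, SSZ)))))))))))
  →15  S(S(S(S(S(S(S(S(mul(Z, add(SZ, SSZ))))))))))
  →16  S^8(Z)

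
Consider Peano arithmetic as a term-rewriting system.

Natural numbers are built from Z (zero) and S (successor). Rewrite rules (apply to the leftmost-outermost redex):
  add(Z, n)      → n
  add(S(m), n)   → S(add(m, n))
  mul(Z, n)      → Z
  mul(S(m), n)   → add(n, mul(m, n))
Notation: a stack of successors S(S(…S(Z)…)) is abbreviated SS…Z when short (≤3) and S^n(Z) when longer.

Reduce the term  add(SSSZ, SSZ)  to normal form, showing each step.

  start: add(SSSZ, SSZ)
  step 1: S(add(SSZ, SSZ))
  step 2: S(S(add(SZ, SSZ)))
  step 3: S(S(S(add(Z, SSZ))))
  step 4: S^5(Z)

Answer: normal form = S^5(Z)  (in 4 steps)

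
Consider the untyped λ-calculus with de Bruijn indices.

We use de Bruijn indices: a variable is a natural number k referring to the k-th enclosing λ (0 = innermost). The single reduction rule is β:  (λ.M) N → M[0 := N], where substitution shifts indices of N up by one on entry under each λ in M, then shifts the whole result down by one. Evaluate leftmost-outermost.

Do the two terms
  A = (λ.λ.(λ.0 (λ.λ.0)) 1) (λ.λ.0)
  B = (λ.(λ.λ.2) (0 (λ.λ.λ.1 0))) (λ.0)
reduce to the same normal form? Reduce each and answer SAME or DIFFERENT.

Term A:
  start: (λ.λ.(λ.0 (λ.λ.0)) 1) (λ.λ.0)
  [1] λ.(λ.0 (λ.λ.0)) (λ.λ.0)
  [2] λ.(λ.λ.0) (λ.λ.0)
  [3] λ.λ.0

Term B:
  start: (λ.(λ.λ.2) (0 (λ.λ.λ.1 0))) (λ.0)
  [1] (λ.λ.λ.0) ((λ.0) (λ.λ.λ.1 0))
  [2] λ.λ.0

Answer: SAME — A ⇓ λ.λ.0, B ⇓ λ.λ.0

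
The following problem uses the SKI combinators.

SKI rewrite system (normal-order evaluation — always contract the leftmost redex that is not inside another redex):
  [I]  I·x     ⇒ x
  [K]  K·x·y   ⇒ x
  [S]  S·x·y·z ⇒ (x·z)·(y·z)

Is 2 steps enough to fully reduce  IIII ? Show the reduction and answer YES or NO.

  start: IIII
  step 1: III
  step 2: II

Answer: NO — after 2 steps the term is II, not yet normal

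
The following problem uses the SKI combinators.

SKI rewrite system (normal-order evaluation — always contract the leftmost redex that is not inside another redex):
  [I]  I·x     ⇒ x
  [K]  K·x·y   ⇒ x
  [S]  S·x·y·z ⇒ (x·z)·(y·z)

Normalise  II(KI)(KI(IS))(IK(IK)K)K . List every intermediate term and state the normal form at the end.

Answer: normal form = KK  (in 7 steps)

Reduction:
  start: II(KI)(KI(IS))(IK(IK)K)K
  →1  I(KI)(KI(IS))(IK(IK)K)K
  →2  KI(KI(IS))(IK(IK)K)K
  →3  I(IK(IK)K)K
  →4  IK(IK)KK
  →5  K(IK)KK
  →6  IKK
  →7  KK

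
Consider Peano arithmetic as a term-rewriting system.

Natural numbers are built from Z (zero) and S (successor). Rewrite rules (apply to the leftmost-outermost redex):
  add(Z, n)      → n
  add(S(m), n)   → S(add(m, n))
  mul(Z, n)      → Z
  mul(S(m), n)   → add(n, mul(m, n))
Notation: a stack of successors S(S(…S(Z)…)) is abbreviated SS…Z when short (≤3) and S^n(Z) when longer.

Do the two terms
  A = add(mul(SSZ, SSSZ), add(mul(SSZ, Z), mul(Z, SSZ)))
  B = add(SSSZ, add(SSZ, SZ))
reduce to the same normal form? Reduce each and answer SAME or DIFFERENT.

Term A:
  start: add(mul(SSZ, SSSZ), add(mul(SSZ, Z), mul(Z, SSZ)))
  →1  add(add(SSSZ, mul(SZ, SSSZ)), add(mul(SSZ, Z), mul(Z, SSZ)))
  →2  add(S(add(SSZ, mul(SZ, SSSZ))), add(mul(SSZ, Z), mul(Z, SSZ)))
  →3  S(add(add(SSZ, mul(SZ, SSSZ)), add(mul(SSZ, Z), mul(Z, SSZ))))
  →4  S(add(S(add(SZ, mul(SZ, SSSZ))), add(mul(SSZ, Z), mul(Z, SSZ))))
  →5  S(S(add(add(SZ, mul(SZ, SSSZ)), add(mul(SSZ, Z), mul(Z, SSZ)))))
  →6  S(S(add(S(add(Z, mul(SZ, SSSZ))), add(mul(SSZ, Z), mul(Z, SSZ)))))
  →7  S(S(S(add(add(Z, mul(SZ, SSSZ)), add(mul(SSZ, Z), mul(Z, SSZ))))))
  →8  S(S(S(add(mul(SZ, SSSZ), add(mul(SSZ, Z), mul(Z, SSZ))))))
  →9  S(S(S(add(add(SSSZ, mul(Z, SSSZ)), add(mul(SSZ, Z), mul(Z, SSZ))))))
  →10  S(S(S(add(S(add(SSZ, mul(Z, SSSZ))), add(mul(SSZ, Z), mul(Z, SSZ))))))
  →11  S(S(S(S(add(add(SSZ, mul(Z, SSSZ)), add(mul(SSZ, Z), mul(Z, SSZ)))))))
  →12  S(S(S(S(add(S(add(SZ, mul(Z, SSSZ))), add(mul(SSZ, Z), mul(Z, SSZ)))))))
  →13  S(S(S(S(S(add(add(SZ, mul(Z, SSSZ)), add(mul(SSZ, Z), mul(Z, SSZ))))))))
  →14  S(S(S(S(S(add(S(add(Z, mul(Z, SSSZ))), add(mul(SSZ, Z), mul(Z, SSZ))))))))
  →15  S(S(S(S(S(S(add(add(Z, mul(Z, SSSZ)), add(mul(SSZ, Z), mul(Z, SSZ)))))))))
  →16  S(S(S(S(S(S(add(mul(Z, SSSZ), add(mul(SSZ, Z), mul(Z, SSZ)))))))))
  →17  S(S(S(S(S(S(add(Z, add(mul(SSZ, Z), mul(Z, SSZ)))))))))
  →18  S(S(S(S(S(S(add(mul(SSZ, Z), mul(Z, SSZ))))))))
  →19  S(S(S(S(S(S(add(add(Z, mul(SZ, Z)), mul(Z, SSZ))))))))
  →20  S(S(S(S(S(S(add(mul(SZ, Z), mul(Z, SSZ))))))))
  →21  S(S(S(S(S(S(add(add(Z, mul(Z, Z)), mul(Z, SSZ))))))))
  →22  S(S(S(S(S(S(add(mul(Z, Z), mul(Z, SSZ))))))))
  →23  S(S(S(S(S(S(add(Z, mul(Z, SSZ))))))))
  →24  S(S(S(S(S(S(mul(Z, SSZ)))))))
  →25  S^6(Z)

Term B:
  start: add(SSSZ, add(SSZ, SZ))
  →1  S(add(SSZ, add(SSZ, SZ)))
  →2  S(S(add(SZ, add(SSZ, SZ))))
  →3  S(S(S(add(Z, add(SSZ, SZ)))))
  →4  S(S(S(add(SSZ, SZ))))
  →5  S(S(S(S(add(SZ, SZ)))))
  →6  S(S(S(S(S(add(Z, SZ))))))
  →7  S^6(Z)

Answer: SAME — A ⇓ S^6(Z), B ⇓ S^6(Z)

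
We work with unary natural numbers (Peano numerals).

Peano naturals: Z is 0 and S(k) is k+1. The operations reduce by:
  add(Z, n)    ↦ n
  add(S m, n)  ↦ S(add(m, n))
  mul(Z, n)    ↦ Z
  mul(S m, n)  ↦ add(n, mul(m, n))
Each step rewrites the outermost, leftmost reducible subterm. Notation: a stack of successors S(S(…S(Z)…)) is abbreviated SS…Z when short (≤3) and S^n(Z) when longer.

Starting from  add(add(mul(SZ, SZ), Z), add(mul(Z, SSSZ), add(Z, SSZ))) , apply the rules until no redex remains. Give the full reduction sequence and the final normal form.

  start: add(add(mul(SZ, SZ), Z), add(mul(Z, SSSZ), add(Z, SSZ)))
  →1  add(add(add(SZ, mul(Z, SZ)), Z), add(mul(Z, SSSZ), add(Z, SSZ)))
  →2  add(add(S(add(Z, mul(Z, SZ))), Z), add(mul(Z, SSSZ), add(Z, SSZ)))
  →3  add(S(add(add(Z, mul(Z, SZ)), Z)), add(mul(Z, SSSZ), add(Z, SSZ)))
  →4  S(add(add(add(Z, mul(Z, SZ)), Z), add(mul(Z, SSSZ), add(Z, SSZ))))
  →5  S(add(add(mul(Z, SZ), Z), add(mul(Z, SSSZ), add(Z, SSZ))))
  →6  S(add(add(Z, Z), add(mul(Z, SSSZ), add(Z, SSZ))))
  →7  S(add(Z, add(mul(Z, SSSZ), add(Z, SSZ))))
  →8  S(add(mul(Z, SSSZ), add(Z, SSZ)))
  →9  S(add(Z, add(Z, SSZ)))
  →10  S(add(Z, SSZ))
  →11  SSSZ

Answer: normal form = SSSZ  (in 11 steps)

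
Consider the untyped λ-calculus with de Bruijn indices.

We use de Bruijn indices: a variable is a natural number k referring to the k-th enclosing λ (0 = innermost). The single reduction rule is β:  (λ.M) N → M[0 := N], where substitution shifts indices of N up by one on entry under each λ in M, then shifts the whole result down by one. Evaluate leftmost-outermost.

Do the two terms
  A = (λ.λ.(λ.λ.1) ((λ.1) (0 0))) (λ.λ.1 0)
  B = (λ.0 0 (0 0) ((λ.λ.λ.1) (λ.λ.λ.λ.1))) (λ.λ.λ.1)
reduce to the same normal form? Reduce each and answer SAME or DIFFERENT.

Term A:
  start: (λ.λ.(λ.λ.1) ((λ.1) (0 0))) (λ.λ.1 0)
  [1] λ.(λ.λ.1) ((λ.1) (0 0))
  [2] λ.λ.(λ.2) (1 1)
  [3] λ.λ.1

Term B:
  start: (λ.0 0 (0 0) ((λ.λ.λ.1) (λ.λ.λ.λ.1))) (λ.λ.λ.1)
  [1] (λ.λ.λ.1) (λ.λ.λ.1) ((λ.λ.λ.1) (λ.λ.λ.1)) ((λ.λ.λ.1) (λ.λ.λ.λ.1))
  [2] (λ.λ.1) ((λ.λ.λ.1) (λ.λ.λ.1)) ((λ.λ.λ.1) (λ.λ.λ.λ.1))
  [3] (λ.(λ.λ.λ.1) (λ.λ.λ.1)) ((λ.λ.λ.1) (λ.λ.λ.λ.1))
  [4] (λ.λ.λ.1) (λ.λ.λ.1)
  [5] λ.λ.1

Answer: SAME — A ⇓ λ.λ.1, B ⇓ λ.λ.1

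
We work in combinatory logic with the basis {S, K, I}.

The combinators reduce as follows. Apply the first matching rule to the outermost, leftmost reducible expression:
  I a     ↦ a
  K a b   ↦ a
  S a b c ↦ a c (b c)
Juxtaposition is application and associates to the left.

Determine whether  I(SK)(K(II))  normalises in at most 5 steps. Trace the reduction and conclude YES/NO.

Answer: YES — reaches normal form SK(KI) in 2 ≤ 5 steps

Reduction:
  start: I(SK)(K(II))
  →1  SK(K(II))
  →2  SK(KI)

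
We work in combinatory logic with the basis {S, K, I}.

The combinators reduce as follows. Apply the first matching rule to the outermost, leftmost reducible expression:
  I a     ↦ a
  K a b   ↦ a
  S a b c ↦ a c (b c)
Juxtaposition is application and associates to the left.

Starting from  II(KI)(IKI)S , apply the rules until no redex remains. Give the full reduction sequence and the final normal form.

  start: II(KI)(IKI)S
  →1  I(KI)(IKI)S
  →2  KI(IKI)S
  →3  IS
  →4  S

Answer: normal form = S  (in 4 steps)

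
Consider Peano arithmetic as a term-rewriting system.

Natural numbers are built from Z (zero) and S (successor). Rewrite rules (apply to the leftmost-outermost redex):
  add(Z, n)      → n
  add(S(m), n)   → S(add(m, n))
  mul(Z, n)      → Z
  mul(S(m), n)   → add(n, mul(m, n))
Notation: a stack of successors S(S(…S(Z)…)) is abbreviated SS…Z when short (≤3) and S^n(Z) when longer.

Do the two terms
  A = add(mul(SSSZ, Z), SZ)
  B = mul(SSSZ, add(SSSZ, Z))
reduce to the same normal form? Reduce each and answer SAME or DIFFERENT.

Term A:
  start: add(mul(SSSZ, Z), SZ)
  step 1: add(add(Z, mul(SSZ, Z)), SZ)
  step 2: add(mul(SSZ, Z), SZ)
  step 3: add(add(Z, mul(SZ, Z)), SZ)
  step 4: add(mul(SZ, Z), SZ)
  step 5: add(add(Z, mul(Z, Z)), SZ)
  step 6: add(mul(Z, Z), SZ)
  step 7: add(Z, SZ)
  step 8: SZ

Term B:
  start: mul(SSSZ, add(SSSZ, Z))
  step 1: add(add(SSSZ, Z), mul(SSZ, add(SSSZ, Z)))
  step 2: add(S(add(SSZ, Z)), mul(SSZ, add(SSSZ, Z)))
  step 3: S(add(add(SSZ, Z), mul(SSZ, add(SSSZ, Z))))
  step 4: S(add(S(add(SZ, Z)), mul(SSZ, add(SSSZ, Z))))
  step 5: S(S(add(add(SZ, Z), mul(SSZ, add(SSSZ, Z)))))
  step 6: S(S(add(S(add(Z, Z)), mul(SSZ, add(SSSZ, Z)))))
  step 7: S(S(S(add(add(Z, Z), mul(SSZ, add(SSSZ, Z))))))
  step 8: S(S(S(add(Z, mul(SSZ, add(SSSZ, Z))))))
  step 9: S(S(S(mul(SSZ, add(SSSZ, Z)))))
  step 10: S(S(S(add(add(SSSZ, Z), mul(SZ, add(SSSZ, Z))))))
  step 11: S(S(S(add(S(add(SSZ, Z)), mul(SZ, add(SSSZ, Z))))))
  step 12: S(S(S(S(add(add(SSZ, Z), mul(SZ, add(SSSZ, Z)))))))
  step 13: S(S(S(S(add(S(add(SZ, Z)), mul(SZ, add(SSSZ, Z)))))))
  step 14: S(S(S(S(S(add(add(SZ, Z), mul(SZ, add(SSSZ, Z))))))))
  step 15: S(S(S(S(S(add(S(add(Z, Z)), mul(SZ, add(SSSZ, Z))))))))
  step 16: S(S(S(S(S(S(add(add(Z, Z), mul(SZ, add(SSSZ, Z)))))))))
  step 17: S(S(S(S(S(S(add(Z, mul(SZ, add(SSSZ, Z)))))))))
  step 18: S(S(S(S(S(S(mul(SZ, add(SSSZ, Z))))))))
  step 19: S(S(S(S(S(S(add(add(SSSZ, Z), mul(Z, add(SSSZ, Z)))))))))
  step 20: S(S(S(S(S(S(add(S(add(SSZ, Z)), mul(Z, add(SSSZ, Z)))))))))
  step 21: S(S(S(S(S(S(S(add(add(SSZ, Z), mul(Z, add(SSSZ, Z))))))))))
  step 22: S(S(S(S(S(S(S(add(S(add(SZ, Z)), mul(Z, add(SSSZ, Z))))))))))
  step 23: S(S(S(S(S(S(S(S(add(add(SZ, Z), mul(Z, add(SSSZ, Z)))))))))))
  step 24: S(S(S(S(S(S(S(S(add(S(add(Z, Z)), mul(Z, add(SSSZ, Z)))))))))))
  step 25: S(S(S(S(S(S(S(S(S(add(add(Z, Z), mul(Z, add(SSSZ, Z))))))))))))
  step 26: S(S(S(S(S(S(S(S(S(add(Z, mul(Z, add(SSSZ, Z))))))))))))
  step 27: S(S(S(S(S(S(S(S(S(mul(Z, add(SSSZ, Z)))))))))))
  step 28: S^9(Z)

Answer: DIFFERENT — A ⇓ SZ, B ⇓ S^9(Z)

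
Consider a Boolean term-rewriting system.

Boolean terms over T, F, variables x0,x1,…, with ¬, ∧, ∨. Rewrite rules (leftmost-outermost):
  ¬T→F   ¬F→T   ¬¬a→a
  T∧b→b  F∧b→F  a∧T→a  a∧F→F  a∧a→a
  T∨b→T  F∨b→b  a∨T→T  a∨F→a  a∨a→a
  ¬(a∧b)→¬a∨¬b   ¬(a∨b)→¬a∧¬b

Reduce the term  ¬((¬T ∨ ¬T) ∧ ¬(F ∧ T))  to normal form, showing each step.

Answer: normal form = T  (in 5 steps)

Derivation:
  start: ¬((¬T ∨ ¬T) ∧ ¬(F ∧ T))
  →1  ¬(¬T ∨ ¬T) ∨ ¬¬(F ∧ T)
  →2  (¬¬T ∧ ¬¬T) ∨ ¬¬(F ∧ T)
  →3  ¬¬T ∨ ¬¬(F ∧ T)
  →4  T ∨ ¬¬(F ∧ T)
  →5  T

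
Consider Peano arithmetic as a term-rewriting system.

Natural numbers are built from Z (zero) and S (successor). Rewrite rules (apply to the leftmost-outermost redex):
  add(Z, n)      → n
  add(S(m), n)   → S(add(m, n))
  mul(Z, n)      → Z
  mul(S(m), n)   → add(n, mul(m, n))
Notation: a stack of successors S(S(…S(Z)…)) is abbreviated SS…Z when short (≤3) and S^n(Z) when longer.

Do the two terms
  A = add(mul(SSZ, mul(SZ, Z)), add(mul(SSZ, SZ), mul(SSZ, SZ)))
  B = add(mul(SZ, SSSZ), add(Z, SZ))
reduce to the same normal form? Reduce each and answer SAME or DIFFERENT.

Term A:
  start: add(mul(SSZ, mul(SZ, Z)), add(mul(SSZ, SZ), mul(SSZ, SZ)))
  →1  add(add(mul(SZ, Z), mul(SZ, mul(SZ, Z))), add(mul(SSZ, SZ), mul(SSZ, SZ)))
  →2  add(add(add(Z, mul(Z, Z)), mul(SZ, mul(SZ, Z))), add(mul(SSZ, SZ), mul(SSZ, SZ)))
  →3  add(add(mul(Z, Z), mul(SZ, mul(SZ, Z))), add(mul(SSZ, SZ), mul(SSZ, SZ)))
  →4  add(add(Z, mul(SZ, mul(SZ, Z))), add(mul(SSZ, SZ), mul(SSZ, SZ)))
  →5  add(mul(SZ, mul(SZ, Z)), add(mul(SSZ, SZ), mul(SSZ, SZ)))
  →6  add(add(mul(SZ, Z), mul(Z, mul(SZ, Z))), add(mul(SSZ, SZ), mul(SSZ, SZ)))
  →7  add(add(add(Z, mul(Z, Z)), mul(Z, mul(SZ, Z))), add(mul(SSZ, SZ), mul(SSZ, SZ)))
  →8  add(add(mul(Z, Z), mul(Z, mul(SZ, Z))), add(mul(SSZ, SZ), mul(SSZ, SZ)))
  →9  add(add(Z, mul(Z, mul(SZ, Z))), add(mul(SSZ, SZ), mul(SSZ, SZ)))
  →10  add(mul(Z, mul(SZ, Z)), add(mul(SSZ, SZ), mul(SSZ, SZ)))
  →11  add(Z, add(mul(SSZ, SZ), mul(SSZ, SZ)))
  →12  add(mul(SSZ, SZ), mul(SSZ, SZ))
  →13  add(add(SZ, mul(SZ, SZ)), mul(SSZ, SZ))
  →14  add(S(add(Z, mul(SZ, SZ))), mul(SSZ, SZ))
  →15  S(add(add(Z, mul(SZ, SZ)), mul(SSZ, SZ)))
  →16  S(add(mul(SZ, SZ), mul(SSZ, SZ)))
  →17  S(add(add(SZ, mul(Z, SZ)), mul(SSZ, SZ)))
  →18  S(add(S(add(Z, mul(Z, SZ))), mul(SSZ, SZ)))
  →19  S(S(add(add(Z, mul(Z, SZ)), mul(SSZ, SZ))))
  →20  S(S(add(mul(Z, SZ), mul(SSZ, SZ))))
  →21  S(S(add(Z, mul(SSZ, SZ))))
  →22  S(S(mul(SSZ, SZ)))
  →23  S(S(add(SZ, mul(SZ, SZ))))
  →24  S(S(S(add(Z, mul(SZ, SZ)))))
  →25  S(S(S(mul(SZ, SZ))))
  →26  S(S(S(add(SZ, mul(Z, SZ)))))
  →27  S(S(S(S(add(Z, mul(Z, SZ))))))
  →28  S(S(S(S(mul(Z, SZ)))))
  →29  S^4(Z)

Term B:
  start: add(mul(SZ, SSSZ), add(Z, SZ))
  →1  add(add(SSSZ, mul(Z, SSSZ)), add(Z, SZ))
  →2  add(S(add(SSZ, mul(Z, SSSZ))), add(Z, SZ))
  →3  S(add(add(SSZ, mul(Z, SSSZ)), add(Z, SZ)))
  →4  S(add(S(add(SZ, mul(Z, SSSZ))), add(Z, SZ)))
  →5  S(S(add(add(SZ, mul(Z, SSSZ)), add(Z, SZ))))
  →6  S(S(add(S(add(Z, mul(Z, SSSZ))), add(Z, SZ))))
  →7  S(S(S(add(add(Z, mul(Z, SSSZ)), add(Z, SZ)))))
  →8  S(S(S(add(mul(Z, SSSZ), add(Z, SZ)))))
  →9  S(S(S(add(Z, add(Z, SZ)))))
  →10  S(S(S(add(Z, SZ))))
  →11  S^4(Z)

Answer: SAME — A ⇓ S^4(Z), B ⇓ S^4(Z)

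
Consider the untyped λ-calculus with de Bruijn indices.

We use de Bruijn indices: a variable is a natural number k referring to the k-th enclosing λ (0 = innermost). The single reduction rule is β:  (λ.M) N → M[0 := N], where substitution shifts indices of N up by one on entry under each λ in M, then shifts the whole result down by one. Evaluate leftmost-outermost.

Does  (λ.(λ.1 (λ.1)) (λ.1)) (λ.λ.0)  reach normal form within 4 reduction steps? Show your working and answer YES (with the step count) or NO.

  start: (λ.(λ.1 (λ.1)) (λ.1)) (λ.λ.0)
  step 1: (λ.(λ.λ.0) (λ.1)) (λ.λ.λ.0)
  step 2: (λ.λ.0) (λ.λ.λ.λ.0)
  step 3: λ.0

Answer: YES — reaches normal form λ.0 in 3 ≤ 4 steps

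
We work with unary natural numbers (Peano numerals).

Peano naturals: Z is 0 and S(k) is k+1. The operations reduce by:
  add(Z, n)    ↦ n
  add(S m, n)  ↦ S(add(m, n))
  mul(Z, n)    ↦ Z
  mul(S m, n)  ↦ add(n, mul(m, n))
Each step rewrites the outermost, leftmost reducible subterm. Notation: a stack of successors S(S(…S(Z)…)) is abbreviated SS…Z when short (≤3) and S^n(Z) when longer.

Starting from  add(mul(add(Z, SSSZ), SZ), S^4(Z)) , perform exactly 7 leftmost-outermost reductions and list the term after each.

  start: add(mul(add(Z, SSSZ), SZ), S^4(Z))
  →1  add(mul(SSSZ, SZ), S^4(Z))
  →2  add(add(SZ, mul(SSZ, SZ)), S^4(Z))
  →3  add(S(add(Z, mul(SSZ, SZ))), S^4(Z))
  →4  S(add(add(Z, mul(SSZ, SZ)), S^4(Z)))
  →5  S(add(mul(SSZ, SZ), S^4(Z)))
  →6  S(add(add(SZ, mul(SZ, SZ)), S^4(Z)))
  →7  S(add(S(add(Z, mul(SZ, SZ))), S^4(Z)))

Answer: after 7 steps: S(add(S(add(Z, mul(SZ, SZ))), S^4(Z)))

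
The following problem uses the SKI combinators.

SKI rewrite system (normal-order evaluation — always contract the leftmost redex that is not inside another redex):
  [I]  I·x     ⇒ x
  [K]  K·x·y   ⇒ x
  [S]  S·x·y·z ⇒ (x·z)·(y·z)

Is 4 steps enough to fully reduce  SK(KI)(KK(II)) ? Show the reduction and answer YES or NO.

Answer: YES — reaches normal form K in 3 ≤ 4 steps

Working:
  start: SK(KI)(KK(II))
  step 1: K(KK(II))(KI(KK(II)))
  step 2: KK(II)
  step 3: K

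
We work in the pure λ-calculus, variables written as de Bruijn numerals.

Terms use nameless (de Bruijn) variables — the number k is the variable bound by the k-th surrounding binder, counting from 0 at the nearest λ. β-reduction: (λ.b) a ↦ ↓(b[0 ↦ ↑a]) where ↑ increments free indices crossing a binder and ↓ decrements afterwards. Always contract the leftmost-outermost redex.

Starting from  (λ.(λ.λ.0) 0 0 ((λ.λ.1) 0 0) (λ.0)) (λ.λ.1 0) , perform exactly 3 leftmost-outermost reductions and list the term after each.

Answer: after 3 steps: (λ.λ.1 0) ((λ.λ.1) (λ.λ.1 0) (λ.λ.1 0)) (λ.0)

Reduction:
  start: (λ.(λ.λ.0) 0 0 ((λ.λ.1) 0 0) (λ.0)) (λ.λ.1 0)
  step 1: (λ.λ.0) (λ.λ.1 0) (λ.λ.1 0) ((λ.λ.1) (λ.λ.1 0) (λ.λ.1 0)) (λ.0)
  step 2: (λ.0) (λ.λ.1 0) ((λ.λ.1) (λ.λ.1 0) (λ.λ.1 0)) (λ.0)
  step 3: (λ.λ.1 0) ((λ.λ.1) (λ.λ.1 0) (λ.λ.1 0)) (λ.0)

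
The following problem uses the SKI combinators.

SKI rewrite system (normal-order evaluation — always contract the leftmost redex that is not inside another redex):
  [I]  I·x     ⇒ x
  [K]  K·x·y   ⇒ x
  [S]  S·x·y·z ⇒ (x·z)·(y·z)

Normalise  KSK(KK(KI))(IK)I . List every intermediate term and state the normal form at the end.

Answer: normal form = I  (in 4 steps)

Reduction:
  start: KSK(KK(KI))(IK)I
  [1] S(KK(KI))(IK)I
  [2] KK(KI)I(IKI)
  [3] KI(IKI)
  [4] I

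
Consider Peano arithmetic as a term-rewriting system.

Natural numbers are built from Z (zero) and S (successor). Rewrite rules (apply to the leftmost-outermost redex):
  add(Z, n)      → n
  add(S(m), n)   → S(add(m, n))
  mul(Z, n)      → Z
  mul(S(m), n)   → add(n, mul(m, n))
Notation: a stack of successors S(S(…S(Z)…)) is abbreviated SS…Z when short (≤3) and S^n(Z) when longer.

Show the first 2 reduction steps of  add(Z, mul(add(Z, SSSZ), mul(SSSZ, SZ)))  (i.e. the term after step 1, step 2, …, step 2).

  start: add(Z, mul(add(Z, SSSZ), mul(SSSZ, SZ)))
  [1] mul(add(Z, SSSZ), mul(SSSZ, SZ))
  [2] mul(SSSZ, mul(SSSZ, SZ))

Answer: after 2 steps: mul(SSSZ, mul(SSSZ, SZ))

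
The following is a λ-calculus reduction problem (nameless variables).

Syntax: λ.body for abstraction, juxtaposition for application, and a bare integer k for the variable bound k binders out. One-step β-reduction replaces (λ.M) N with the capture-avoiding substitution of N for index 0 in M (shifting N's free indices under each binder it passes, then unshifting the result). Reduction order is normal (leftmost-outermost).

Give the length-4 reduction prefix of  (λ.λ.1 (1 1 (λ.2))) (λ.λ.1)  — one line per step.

  start: (λ.λ.1 (1 1 (λ.2))) (λ.λ.1)
  [1] λ.(λ.λ.1) ((λ.λ.1) (λ.λ.1) (λ.λ.λ.1))
  [2] λ.λ.(λ.λ.1) (λ.λ.1) (λ.λ.λ.1)
  [3] λ.λ.(λ.λ.λ.1) (λ.λ.λ.1)
  [4] λ.λ.λ.λ.1

Answer: after 4 steps: λ.λ.λ.λ.1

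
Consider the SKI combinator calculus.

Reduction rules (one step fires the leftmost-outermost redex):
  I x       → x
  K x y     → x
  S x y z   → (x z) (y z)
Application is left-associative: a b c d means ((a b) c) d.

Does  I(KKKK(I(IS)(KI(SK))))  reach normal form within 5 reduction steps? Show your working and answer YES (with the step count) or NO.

  start: I(KKKK(I(IS)(KI(SK))))
  [1] KKKK(I(IS)(KI(SK)))
  [2] KK(I(IS)(KI(SK)))
  [3] K

Answer: YES — reaches normal form K in 3 ≤ 5 steps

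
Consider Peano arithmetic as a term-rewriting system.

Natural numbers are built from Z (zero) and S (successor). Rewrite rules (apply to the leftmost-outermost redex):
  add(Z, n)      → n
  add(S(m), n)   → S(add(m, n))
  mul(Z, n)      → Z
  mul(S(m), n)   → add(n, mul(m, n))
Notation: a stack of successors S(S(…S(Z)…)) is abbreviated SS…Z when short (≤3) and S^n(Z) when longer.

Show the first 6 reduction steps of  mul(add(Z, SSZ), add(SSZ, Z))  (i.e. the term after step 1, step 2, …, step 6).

  start: mul(add(Z, SSZ), add(SSZ, Z))
  [1] mul(SSZ, add(SSZ, Z))
  [2] add(add(SSZ, Z), mul(SZ, add(SSZ, Z)))
  [3] add(S(add(SZ, Z)), mul(SZ, add(SSZ, Z)))
  [4] S(add(add(SZ, Z), mul(SZ, add(SSZ, Z))))
  [5] S(add(S(add(Z, Z)), mul(SZ, add(SSZ, Z))))
  [6] S(S(add(add(Z, Z), mul(SZ, add(SSZ, Z)))))

Answer: after 6 steps: S(S(add(add(Z, Z), mul(SZ, add(SSZ, Z)))))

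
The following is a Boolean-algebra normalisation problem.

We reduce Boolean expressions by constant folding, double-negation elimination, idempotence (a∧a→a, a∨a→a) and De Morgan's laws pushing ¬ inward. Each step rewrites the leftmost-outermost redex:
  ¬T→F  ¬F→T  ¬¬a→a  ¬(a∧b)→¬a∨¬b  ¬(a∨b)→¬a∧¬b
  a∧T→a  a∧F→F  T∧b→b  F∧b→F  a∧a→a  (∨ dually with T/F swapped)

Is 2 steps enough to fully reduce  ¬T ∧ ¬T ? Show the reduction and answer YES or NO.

Answer: YES — reaches normal form F in 2 ≤ 2 steps

Reduction:
  start: ¬T ∧ ¬T
  →1  ¬T
  →2  F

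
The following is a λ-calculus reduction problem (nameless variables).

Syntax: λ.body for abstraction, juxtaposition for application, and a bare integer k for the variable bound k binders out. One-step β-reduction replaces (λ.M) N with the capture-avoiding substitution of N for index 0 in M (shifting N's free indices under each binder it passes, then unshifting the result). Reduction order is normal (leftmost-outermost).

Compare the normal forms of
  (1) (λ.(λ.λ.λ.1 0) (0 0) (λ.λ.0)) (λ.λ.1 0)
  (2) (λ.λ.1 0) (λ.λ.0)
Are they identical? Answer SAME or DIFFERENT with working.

Answer: SAME — A ⇓ λ.λ.0, B ⇓ λ.λ.0

Derivation:
Term A:
  start: (λ.(λ.λ.λ.1 0) (0 0) (λ.λ.0)) (λ.λ.1 0)
  step 1: (λ.λ.λ.1 0) ((λ.λ.1 0) (λ.λ.1 0)) (λ.λ.0)
  step 2: (λ.λ.1 0) (λ.λ.0)
  step 3: λ.(λ.λ.0) 0
  step 4: λ.λ.0

Term B:
  start: (λ.λ.1 0) (λ.λ.0)
  step 1: λ.(λ.λ.0) 0
  step 2: λ.λ.0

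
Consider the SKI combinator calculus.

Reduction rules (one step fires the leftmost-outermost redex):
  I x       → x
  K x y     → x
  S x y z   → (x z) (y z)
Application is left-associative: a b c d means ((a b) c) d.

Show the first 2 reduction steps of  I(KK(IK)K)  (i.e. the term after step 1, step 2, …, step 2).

  start: I(KK(IK)K)
  →1  KK(IK)K
  →2  KK

Answer: after 2 steps: KK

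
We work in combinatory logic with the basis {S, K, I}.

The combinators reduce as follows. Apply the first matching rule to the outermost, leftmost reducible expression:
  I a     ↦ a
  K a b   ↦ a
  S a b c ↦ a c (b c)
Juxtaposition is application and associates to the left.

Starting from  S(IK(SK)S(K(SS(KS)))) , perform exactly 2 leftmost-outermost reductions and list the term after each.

Answer: after 2 steps: S(SK(K(SS(KS))))

Derivation:
  start: S(IK(SK)S(K(SS(KS))))
  [1] S(K(SK)S(K(SS(KS))))
  [2] S(SK(K(SS(KS))))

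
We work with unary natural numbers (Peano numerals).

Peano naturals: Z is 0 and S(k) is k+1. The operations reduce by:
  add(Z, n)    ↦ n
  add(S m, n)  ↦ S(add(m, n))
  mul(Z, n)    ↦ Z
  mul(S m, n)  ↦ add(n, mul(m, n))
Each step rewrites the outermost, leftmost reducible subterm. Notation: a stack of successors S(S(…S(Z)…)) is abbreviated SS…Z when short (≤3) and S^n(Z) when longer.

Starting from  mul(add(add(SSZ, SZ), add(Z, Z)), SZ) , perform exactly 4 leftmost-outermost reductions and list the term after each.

  start: mul(add(add(SSZ, SZ), add(Z, Z)), SZ)
  step 1: mul(add(S(add(SZ, SZ)), add(Z, Z)), SZ)
  step 2: mul(S(add(add(SZ, SZ), add(Z, Z))), SZ)
  step 3: add(SZ, mul(add(add(SZ, SZ), add(Z, Z)), SZ))
  step 4: S(add(Z, mul(add(add(SZ, SZ), add(Z, Z)), SZ)))

Answer: after 4 steps: S(add(Z, mul(add(add(SZ, SZ), add(Z, Z)), SZ)))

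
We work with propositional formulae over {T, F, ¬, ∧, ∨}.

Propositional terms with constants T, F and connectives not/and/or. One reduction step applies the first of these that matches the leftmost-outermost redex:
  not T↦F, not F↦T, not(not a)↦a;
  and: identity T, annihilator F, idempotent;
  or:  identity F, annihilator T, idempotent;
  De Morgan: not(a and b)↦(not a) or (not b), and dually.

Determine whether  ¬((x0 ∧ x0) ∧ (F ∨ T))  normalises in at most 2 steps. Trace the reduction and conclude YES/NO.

Answer: NO — after 2 steps the term is (¬x0 ∨ ¬x0) ∨ ¬(F ∨ T), not yet normal

Working:
  start: ¬((x0 ∧ x0) ∧ (F ∨ T))
  →1  ¬(x0 ∧ x0) ∨ ¬(F ∨ T)
  →2  (¬x0 ∨ ¬x0) ∨ ¬(F ∨ T)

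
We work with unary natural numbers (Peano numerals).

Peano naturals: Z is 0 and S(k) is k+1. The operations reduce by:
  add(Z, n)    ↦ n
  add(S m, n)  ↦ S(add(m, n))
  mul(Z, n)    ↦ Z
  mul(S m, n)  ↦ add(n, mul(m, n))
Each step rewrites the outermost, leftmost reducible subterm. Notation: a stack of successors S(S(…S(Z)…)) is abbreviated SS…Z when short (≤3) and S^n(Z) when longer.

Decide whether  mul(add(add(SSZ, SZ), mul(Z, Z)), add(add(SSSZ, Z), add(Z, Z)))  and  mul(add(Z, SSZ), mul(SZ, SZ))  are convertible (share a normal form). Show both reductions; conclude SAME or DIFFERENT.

Answer: DIFFERENT — A ⇓ S^9(Z), B ⇓ SSZ

Reduction:
Term A:
  start: mul(add(add(SSZ, SZ), mul(Z, Z)), add(add(SSSZ, Z), add(Z, Z)))
  →1  mul(add(S(add(SZ, SZ)), mul(Z, Z)), add(add(SSSZ, Z), add(Z, Z)))
  →2  mul(S(add(add(SZ, SZ), mul(Z, Z))), add(add(SSSZ, Z), add(Z, Z)))
  →3  add(add(add(SSSZ, Z), add(Z, Z)), mul(add(add(SZ, SZ), mul(Z, Z)), add(add(SSSZ, Z), add(Z, Z))))
  →4  add(add(S(add(SSZ, Z)), add(Z, Z)), mul(add(add(SZ, SZ), mul(Z, Z)), add(add(SSSZ, Z), add(Z, Z))))
  →5  add(S(add(add(SSZ, Z), add(Z, Z))), mul(add(add(SZ, SZ), mul(Z, Z)), add(add(SSSZ, Z), add(Z, Z))))
  →6  S(add(add(add(SSZ, Z), add(Z, Z)), mul(add(add(SZ, SZ), mul(Z, Z)), add(add(SSSZ, Z), add(Z, Z)))))
  →7  S(add(add(S(add(SZ, Z)), add(Z, Z)), mul(add(add(SZ, SZ), mul(Z, Z)), add(add(SSSZ, Z), add(Z, Z)))))
  →8  S(add(S(add(add(SZ, Z), add(Z, Z))), mul(add(add(SZ, SZ), mul(Z, Z)), add(add(SSSZ, Z), add(Z, Z)))))
  →9  S(S(add(add(add(SZ, Z), add(Z, Z)), mul(add(add(SZ, SZ), mul(Z, Z)), add(add(SSSZ, Z), add(Z, Z))))))
  →10  S(S(add(add(S(add(Z, Z)), add(Z, Z)), mul(add(add(SZ, SZ), mul(Z, Z)), add(add(SSSZ, Z), add(Z, Z))))))
  →11  S(S(add(S(add(add(Z, Z), add(Z, Z))), mul(add(add(SZ, SZ), mul(Z, Z)), add(add(SSSZ, Z), add(Z, Z))))))
  →12  S(S(S(add(add(add(Z, Z), add(Z, Z)), mul(add(add(SZ, SZ), mul(Z, Z)), add(add(SSSZ, Z), add(Z, Z)))))))
  →13  S(S(S(add(add(Z, add(Z, Z)), mul(add(add(SZ, SZ), mul(Z, Z)), add(add(SSSZ, Z), add(Z, Z)))))))
  →14  S(S(S(add(add(Z, Z), mul(add(add(SZ, SZ), mul(Z, Z)), add(add(SSSZ, Z), add(Z, Z)))))))
  →15  S(S(S(add(Z, mul(add(add(SZ, SZ), mul(Z, Z)), add(add(SSSZ, Z), add(Z, Z)))))))
  →16  S(S(S(mul(add(add(SZ, SZ), mul(Z, Z)), add(add(SSSZ, Z), add(Z, Z))))))
  →17  S(S(S(mul(add(S(add(Z, SZ)), mul(Z, Z)), add(add(SSSZ, Z), add(Z, Z))))))
  →18  S(S(S(mul(S(add(add(Z, SZ), mul(Z, Z))), add(add(SSSZ, Z), add(Z, Z))))))
  →19  S(S(S(add(add(add(SSSZ, Z), add(Z, Z)), mul(add(add(Z, SZ), mul(Z, Z)), add(add(SSSZ, Z), add(Z, Z)))))))
  →20  S(S(S(add(add(S(add(SSZ, Z)), add(Z, Z)), mul(add(add(Z, SZ), mul(Z, Z)), add(add(SSSZ, Z), add(Z, Z)))))))
  →21  S(S(S(add(S(add(add(SSZ, Z), add(Z, Z))), mul(add(add(Z, SZ), mul(Z, Z)), add(add(SSSZ, Z), add(Z, Z)))))))
  →22  S(S(S(S(add(add(add(SSZ, Z), add(Z, Z)), mul(add(add(Z, SZ), mul(Z, Z)), add(add(SSSZ, Z), add(Z, Z))))))))
  →23  S(S(S(S(add(add(S(add(SZ, Z)), add(Z, Z)), mul(add(add(Z, SZ), mul(Z, Z)), add(add(SSSZ, Z), add(Z, Z))))))))
  →24  S(S(S(S(add(S(add(add(SZ, Z), add(Z, Z))), mul(add(add(Z, SZ), mul(Z, Z)), add(add(SSSZ, Z), add(Z, Z))))))))
  →25  S(S(S(S(S(add(add(add(SZ, Z), add(Z, Z)), mul(add(add(Z, SZ), mul(Z, Z)), add(add(SSSZ, Z), add(Z, Z)))))))))
  →26  S(S(S(S(S(add(add(S(add(Z, Z)), add(Z, Z)), mul(add(add(Z, SZ), mul(Z, Z)), add(add(SSSZ, Z), add(Z, Z)))))))))
  →27  S(S(S(S(S(add(S(add(add(Z, Z), add(Z, Z))), mul(add(add(Z, SZ), mul(Z, Z)), add(add(SSSZ, Z), add(Z, Z)))))))))
  →28  S(S(S(S(S(S(add(add(add(Z, Z), add(Z, Z)), mul(add(add(Z, SZ), mul(Z, Z)), add(add(SSSZ, Z), add(Z, Z))))))))))
  →29  S(S(S(S(S(S(add(add(Z, add(Z, Z)), mul(add(add(Z, SZ), mul(Z, Z)), add(add(SSSZ, Z), add(Z, Z))))))))))
  →30  S(S(S(S(S(S(add(add(Z, Z), mul(add(add(Z, SZ), mul(Z, Z)), add(add(SSSZ, Z), add(Z, Z))))))))))
  →31  S(S(S(S(S(S(add(Z, mul(add(add(Z, SZ), mul(Z, Z)), add(add(SSSZ, Z), add(Z, Z))))))))))
  →32  S(S(S(S(S(S(mul(add(add(Z, SZ), mul(Z, Z)), add(add(SSSZ, Z), add(Z, Z)))))))))
  →33  S(S(S(S(S(S(mul(add(SZ, mul(Z, Z)), add(add(SSSZ, Z), add(Z, Z)))))))))
  →34  S(S(S(S(S(S(mul(S(add(Z, mul(Z, Z))), add(add(SSSZ, Z), add(Z, Z)))))))))
  →35  S(S(S(S(S(S(add(add(add(SSSZ, Z), add(Z, Z)), mul(add(Z, mul(Z, Z)), add(add(SSSZ, Z), add(Z, Z))))))))))
  →36  S(S(S(S(S(S(add(add(S(add(SSZ, Z)), add(Z, Z)), mul(add(Z, mul(Z, Z)), add(add(SSSZ, Z), add(Z, Z))))))))))
  →37  S(S(S(S(S(S(add(S(add(add(SSZ, Z), add(Z, Z))), mul(add(Z, mul(Z, Z)), add(add(SSSZ, Z), add(Z, Z))))))))))
  →38  S(S(S(S(S(S(S(add(add(add(SSZ, Z), add(Z, Z)), mul(add(Z, mul(Z, Z)), add(add(SSSZ, Z), add(Z, Z)))))))))))
  →39  S(S(S(S(S(S(S(add(add(S(add(SZ, Z)), add(Z, Z)), mul(add(Z, mul(Z, Z)), add(add(SSSZ, Z), add(Z, Z)))))))))))
  →40  S(S(S(S(S(S(S(add(S(add(add(SZ, Z), add(Z, Z))), mul(add(Z, mul(Z, Z)), add(add(SSSZ, Z), add(Z, Z)))))))))))
  →41  S(S(S(S(S(S(S(S(add(add(add(SZ, Z), add(Z, Z)), mul(add(Z, mul(Z, Z)), add(add(SSSZ, Z), add(Z, Z))))))))))))
  →42  S(S(S(S(S(S(S(S(add(add(S(add(Z, Z)), add(Z, Z)), mul(add(Z, mul(Z, Z)), add(add(SSSZ, Z), add(Z, Z))))))))))))
  →43  S(S(S(S(S(S(S(S(add(S(add(add(Z, Z), add(Z, Z))), mul(add(Z, mul(Z, Z)), add(add(SSSZ, Z), add(Z, Z))))))))))))
  →44  S(S(S(S(S(S(S(S(S(add(add(add(Z, Z), add(Z, Z)), mul(add(Z, mul(Z, Z)), add(add(SSSZ, Z), add(Z, Z)))))))))))))
  →45  S(S(S(S(S(S(S(S(S(add(add(Z, add(Z, Z)), mul(add(Z, mul(Z, Z)), add(add(SSSZ, Z), add(Z, Z)))))))))))))
  →46  S(S(S(S(S(S(S(S(S(add(add(Z, Z), mul(add(Z, mul(Z, Z)), add(add(SSSZ, Z), add(Z, Z)))))))))))))
  →47  S(S(S(S(S(S(S(S(S(add(Z, mul(add(Z, mul(Z, Z)), add(add(SSSZ, Z), add(Z, Z)))))))))))))
  →48  S(S(S(S(S(S(S(S(S(mul(add(Z, mul(Z, Z)), add(add(SSSZ, Z), add(Z, Z))))))))))))
  →49  S(S(S(S(S(S(S(S(S(mul(mul(Z, Z), add(add(SSSZ, Z), add(Z, Z))))))))))))
  →50  S(S(S(S(S(S(S(S(S(mul(Z, add(add(SSSZ, Z), add(Z, Z))))))))))))
  →51  S^9(Z)

Term B:
  start: mul(add(Z, SSZ), mul(SZ, SZ))
  →1  mul(SSZ, mul(SZ, SZ))
  →2  add(mul(SZ, SZ), mul(SZ, mul(SZ, SZ)))
  →3  add(add(SZ, mul(Z, SZ)), mul(SZ, mul(SZ, SZ)))
  →4  add(S(add(Z, mul(Z, SZ))), mul(SZ, mul(SZ, SZ)))
  →5  S(add(add(Z, mul(Z, SZ)), mul(SZ, mul(SZ, SZ))))
  →6  S(add(mul(Z, SZ), mul(SZ, mul(SZ, SZ))))
  →7  S(add(Z, mul(SZ, mul(SZ, SZ))))
  →8  S(mul(SZ, mul(SZ, SZ)))
  →9  S(add(mul(SZ, SZ), mul(Z, mul(SZ, SZ))))
  →10  S(add(add(SZ, mul(Z, SZ)), mul(Z, mul(SZ, SZ))))
  →11  S(add(S(add(Z, mul(Z, SZ))), mul(Z, mul(SZ, SZ))))
  →12  S(S(add(add(Z, mul(Z, SZ)), mul(Z, mul(SZ, SZ)))))
  →13  S(S(add(mul(Z, SZ), mul(Z, mul(SZ, SZ)))))
  →14  S(S(add(Z, mul(Z, mul(SZ, SZ)))))
  →15  S(S(mul(Z, mul(SZ, SZ))))
  →16  SSZ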